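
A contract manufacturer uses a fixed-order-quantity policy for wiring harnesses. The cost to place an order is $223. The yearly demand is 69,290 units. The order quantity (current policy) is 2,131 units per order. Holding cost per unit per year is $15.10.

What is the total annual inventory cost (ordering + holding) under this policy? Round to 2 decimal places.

Ordering: D/Q × S = 69,290/2,131 × $223 = $7,250.90
Holding:  Q/2 × H = 2,131/2 × $15.1 = $16,089.05
Total = $7,250.90 + $16,089.05 = $23,339.95

$23,339.95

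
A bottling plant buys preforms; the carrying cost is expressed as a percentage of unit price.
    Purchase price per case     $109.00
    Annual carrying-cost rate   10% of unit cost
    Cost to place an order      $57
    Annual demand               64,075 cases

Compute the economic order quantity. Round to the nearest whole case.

819 cases

H = i·C = 0.1 × $109 = $10.9000 per case-year
Q* = √(2·D·S / H) = √(2·64,075·57 / 10.9) = √670,142.2 ≈ 818.62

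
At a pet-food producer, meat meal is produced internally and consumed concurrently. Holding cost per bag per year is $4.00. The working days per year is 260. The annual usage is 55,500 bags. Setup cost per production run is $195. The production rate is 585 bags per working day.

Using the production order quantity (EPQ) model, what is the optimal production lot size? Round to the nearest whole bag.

d = 55,500/260 = 213.4615 bags/day;  effective holding cost H(1 − d/p) = 4·(1 − 213.4615/585) = 2.54043
Q* = √(2DS / H_eff) = √(2·55,500·195 / 2.54043) ≈ 2,918.94

2,919 bags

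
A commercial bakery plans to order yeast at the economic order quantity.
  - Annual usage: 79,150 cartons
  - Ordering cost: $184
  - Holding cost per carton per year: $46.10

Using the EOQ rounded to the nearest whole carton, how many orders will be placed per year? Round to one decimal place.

99.6 orders per year

2DS/H = 2·79,150·184/46.1 = 631,826.46
EOQ = √631,826.46 ≈ 794.88 → Q = 795
N = D/Q = 79,150/795 ≈ 99.560 orders/yr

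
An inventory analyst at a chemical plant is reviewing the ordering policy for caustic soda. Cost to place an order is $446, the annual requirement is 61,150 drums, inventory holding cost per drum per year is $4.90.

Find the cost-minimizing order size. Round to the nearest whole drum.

Q* = √(2·D·S / H) = √(2·61,150·446 / 4.9) = √11,131,795.9 ≈ 3,336.43

3,336 drums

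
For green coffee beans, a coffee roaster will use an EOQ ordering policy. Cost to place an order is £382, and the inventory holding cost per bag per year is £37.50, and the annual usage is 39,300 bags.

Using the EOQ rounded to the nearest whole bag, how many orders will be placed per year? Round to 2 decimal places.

43.91 orders per year

2DS/H = 2·39,300·382/37.5 = 800,672.00
EOQ = √800,672.00 ≈ 894.80 → Q = 895
N = D/Q = 39,300/895 ≈ 43.911 orders/yr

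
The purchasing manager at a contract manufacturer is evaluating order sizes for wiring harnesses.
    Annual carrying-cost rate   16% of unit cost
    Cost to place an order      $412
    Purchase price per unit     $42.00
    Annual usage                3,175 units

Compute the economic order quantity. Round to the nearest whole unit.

624 units

Holding cost per unit per year: H = 16% × $42 = $6.7200
2DS/H = 2·3,175·412/6.72 = 389,315.48
EOQ = √389,315.48 ≈ 623.95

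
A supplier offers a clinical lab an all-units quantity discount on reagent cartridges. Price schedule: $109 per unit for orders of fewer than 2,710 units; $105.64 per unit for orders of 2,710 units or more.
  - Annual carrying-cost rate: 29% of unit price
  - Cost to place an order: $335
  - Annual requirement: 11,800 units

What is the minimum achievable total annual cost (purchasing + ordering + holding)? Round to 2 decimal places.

$1,289,521.91

H₁ = 29%×$109 = $31.6100;  H₂ = 29%×$105.64 = $30.6356
EOQ₁ = √(2×11,800×335/31.6100) = 500.11  (< 2,710, feasible at tier 1)
EOQ₂ = √(2×11,800×335/30.6356) = 508.00  (< 2,710 → use Q = 2,710 at tier-2 price)
TC(tier 1 (EOQ₁), Q≈500.1) = $1,302,008.50
TC(tier 2, Q≈2,710.0) = $1,289,521.91
Minimum at tier 2: $1,289,521.91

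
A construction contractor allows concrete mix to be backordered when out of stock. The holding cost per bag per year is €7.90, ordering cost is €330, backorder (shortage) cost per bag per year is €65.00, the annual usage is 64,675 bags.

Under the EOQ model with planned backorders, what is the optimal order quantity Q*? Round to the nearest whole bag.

Basic EOQ = √(2·64,675·330/7.9) = 2,324.484
Backorder adjustment √((H+b)/b) = √((7.9+65)/65) = 1.0590
Q* = 2,324.484 × 1.0590 ≈ 2,461.69

2,462 bags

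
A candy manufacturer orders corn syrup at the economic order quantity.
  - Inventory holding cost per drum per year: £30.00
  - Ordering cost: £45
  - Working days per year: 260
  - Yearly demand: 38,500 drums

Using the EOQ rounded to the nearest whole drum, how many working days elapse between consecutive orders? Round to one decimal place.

2.3 days

EOQ = √(2DS/H) = √(2 × 38,500 × 45 / 30)
    = √(115,500.00) ≈ 339.85 → Q = 340 drums
Cycle time = (working days × Q)/D = (260 × 340) / 38,500 = 2.296 days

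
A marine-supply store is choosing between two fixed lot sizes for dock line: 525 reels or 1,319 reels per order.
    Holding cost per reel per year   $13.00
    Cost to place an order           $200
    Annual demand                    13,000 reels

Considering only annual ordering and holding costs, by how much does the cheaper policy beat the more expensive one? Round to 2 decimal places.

For each Q, cost = (D/Q)·S + (Q/2)·H.
TC(525) = (13,000/525)×200 + (525/2)×13 = $8,364.88
TC(1,319) = (13,000/1,319)×200 + (1,319/2)×13 = $10,544.69
|ΔTC| = |$8,364.88 − $10,544.69| = $2,179.81

$2,179.81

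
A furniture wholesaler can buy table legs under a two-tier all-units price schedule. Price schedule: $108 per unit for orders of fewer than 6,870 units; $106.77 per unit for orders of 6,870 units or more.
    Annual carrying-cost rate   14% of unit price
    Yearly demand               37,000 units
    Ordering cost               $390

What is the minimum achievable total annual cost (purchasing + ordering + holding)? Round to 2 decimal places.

H₁ = 14%×$108 = $15.1200;  H₂ = 14%×$106.77 = $14.9478
EOQ₁ = √(2×37,000×390/15.1200) = 1,381.57  (< 6,870, feasible at tier 1)
EOQ₂ = √(2×37,000×390/14.9478) = 1,389.50  (< 6,870 → use Q = 6,870 at tier-2 price)
TC(tier 1 (EOQ₁), Q≈1,381.6) = $4,016,889.31
TC(tier 2, Q≈6,870.0) = $4,003,936.13
Minimum at tier 2: $4,003,936.13

$4,003,936.13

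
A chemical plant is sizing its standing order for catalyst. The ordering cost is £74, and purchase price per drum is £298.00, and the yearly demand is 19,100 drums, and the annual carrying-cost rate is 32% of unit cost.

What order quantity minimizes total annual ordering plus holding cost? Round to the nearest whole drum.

H = i·C = 0.32 × £298 = £95.3600 per drum-year
Q* = √(2·D·S / H) = √(2·19,100·74 / 95.36) = √29,643.5 ≈ 172.17

172 drums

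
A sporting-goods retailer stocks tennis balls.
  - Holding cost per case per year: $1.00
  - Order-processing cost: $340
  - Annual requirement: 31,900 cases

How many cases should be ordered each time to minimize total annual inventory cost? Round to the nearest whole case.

4,657 cases

Optimal lot size Q* = (2 × 31,900 × $340 / $1)^½ ≈ 4,657.47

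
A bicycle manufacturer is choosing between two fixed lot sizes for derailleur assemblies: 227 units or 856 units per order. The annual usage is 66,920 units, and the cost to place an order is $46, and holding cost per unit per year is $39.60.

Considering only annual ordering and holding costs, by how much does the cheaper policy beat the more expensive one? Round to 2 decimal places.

$2,489.49

Annual cost at Q: ordering D·S/Q plus holding Q·H/2.
TC(227) = (66,920/227)×46 + (227/2)×39.6 = $18,055.48
TC(856) = (66,920/856)×46 + (856/2)×39.6 = $20,544.97
Lots of 227 are cheaper by $2,489.49.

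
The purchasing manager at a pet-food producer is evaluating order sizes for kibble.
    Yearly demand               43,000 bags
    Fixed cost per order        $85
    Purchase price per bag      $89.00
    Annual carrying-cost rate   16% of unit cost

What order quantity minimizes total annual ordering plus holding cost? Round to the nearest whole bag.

716 bags

H = i·C = 0.16 × $89 = $14.2400 per bag-year
EOQ = √(2DS/H) = √(2 × 43,000 × 85 / 14.24)
    = √(513,342.70) ≈ 716.48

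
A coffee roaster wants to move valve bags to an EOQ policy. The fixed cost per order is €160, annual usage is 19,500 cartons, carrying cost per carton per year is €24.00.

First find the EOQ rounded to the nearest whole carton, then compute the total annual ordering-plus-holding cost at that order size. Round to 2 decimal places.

€12,237.65

Optimal lot size Q* = (2 × 19,500 × €160 / €24)^½ ≈ 509.90 → Q = 510 cartons
Ordering: D/Q × S = 19,500/510 × €160 = €6,117.65
Holding:  Q/2 × H = 510/2 × €24 = €6,120.00
Total = €6,117.65 + €6,120.00 = €12,237.65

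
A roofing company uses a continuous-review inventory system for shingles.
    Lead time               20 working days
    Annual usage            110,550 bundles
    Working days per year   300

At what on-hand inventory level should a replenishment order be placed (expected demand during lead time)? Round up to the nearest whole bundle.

Daily demand d = 110,550 / 300 = 368.500 bundles/day
Demand during lead time = 368.500 × 20 = 7,370.00
Reorder point = 7,370.00 → round up

7,370 bundles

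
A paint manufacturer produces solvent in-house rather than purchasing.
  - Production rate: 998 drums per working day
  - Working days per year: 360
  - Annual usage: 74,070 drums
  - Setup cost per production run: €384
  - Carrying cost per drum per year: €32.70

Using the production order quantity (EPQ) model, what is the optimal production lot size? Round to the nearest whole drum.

1,480 drums

d = 74,070/360 = 205.7500 drums/day;  effective holding cost H(1 − d/p) = 32.7·(1 − 205.7500/998) = 25.95849
Q* = √(2DS / H_eff) = √(2·74,070·384 / 25.95849) ≈ 1,480.34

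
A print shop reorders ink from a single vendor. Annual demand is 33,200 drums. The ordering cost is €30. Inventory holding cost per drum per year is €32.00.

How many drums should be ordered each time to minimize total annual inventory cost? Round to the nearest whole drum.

Optimal lot size Q* = (2 × 33,200 × €30 / €32)^½ ≈ 249.50

249 drums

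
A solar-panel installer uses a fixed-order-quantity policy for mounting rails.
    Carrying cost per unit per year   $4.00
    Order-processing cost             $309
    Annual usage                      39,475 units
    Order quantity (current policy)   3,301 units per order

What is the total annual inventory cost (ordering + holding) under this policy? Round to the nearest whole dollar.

$10,297

Ordering: D/Q × S = 39,475/3,301 × $309 = $3,695.18
Holding:  Q/2 × H = 3,301/2 × $4 = $6,602.00
Total = $3,695.18 + $6,602.00 = $10,297.18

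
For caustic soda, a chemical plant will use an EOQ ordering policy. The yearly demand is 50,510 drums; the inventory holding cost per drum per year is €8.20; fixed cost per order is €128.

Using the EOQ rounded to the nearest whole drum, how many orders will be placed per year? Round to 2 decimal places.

40.21 orders per year

Q* = √(2·D·S / H) = √(2·50,510·128 / 8.2) = √1,576,897.6 ≈ 1,255.75 → Q = 1,256
Orders per year = D/Q = 50,510 / 1,256 = 40.215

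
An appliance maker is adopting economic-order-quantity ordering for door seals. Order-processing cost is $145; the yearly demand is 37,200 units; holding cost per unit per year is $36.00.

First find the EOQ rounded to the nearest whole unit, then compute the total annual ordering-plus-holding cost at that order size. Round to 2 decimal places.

2DS/H = 2·37,200·145/36 = 299,666.67
EOQ = √299,666.67 ≈ 547.42 → Q = 547 units
Ordering: D/Q × S = 37,200/547 × $145 = $9,861.06
Holding:  Q/2 × H = 547/2 × $36 = $9,846.00
Total = $9,861.06 + $9,846.00 = $19,707.06

$19,707.06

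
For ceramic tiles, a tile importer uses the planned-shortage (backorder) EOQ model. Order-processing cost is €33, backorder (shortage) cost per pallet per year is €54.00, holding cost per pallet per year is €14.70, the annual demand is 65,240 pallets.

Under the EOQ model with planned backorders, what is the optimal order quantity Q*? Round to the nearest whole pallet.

Q* = √(2DS/H) · √((H + b)/b)
   = √(2 × 65,240 × 33 / 14.7) · √((14.7 + 54) / 54)
   = 541.216 × 1.1279 ≈ 610.45

610 pallets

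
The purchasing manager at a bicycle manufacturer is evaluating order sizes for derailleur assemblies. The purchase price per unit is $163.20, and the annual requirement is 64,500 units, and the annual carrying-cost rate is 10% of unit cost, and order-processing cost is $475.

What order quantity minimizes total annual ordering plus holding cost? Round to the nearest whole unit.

1,938 units

Holding cost per unit per year: H = 10% × $163.2 = $16.3200
EOQ = √(2DS/H) = √(2 × 64,500 × 475 / 16.32)
    = √(3,754,595.59) ≈ 1,937.68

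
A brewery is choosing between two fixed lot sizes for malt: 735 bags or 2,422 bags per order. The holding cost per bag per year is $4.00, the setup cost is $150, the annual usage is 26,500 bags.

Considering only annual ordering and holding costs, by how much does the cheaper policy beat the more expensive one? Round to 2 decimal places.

For each Q, cost = (D/Q)·S + (Q/2)·H.
TC(735) = (26,500/735)×150 + (735/2)×4 = $6,878.16
TC(2,422) = (26,500/2,422)×150 + (2,422/2)×4 = $6,485.21
Cheaper: Q = 2,422.  Difference = $392.96

$392.96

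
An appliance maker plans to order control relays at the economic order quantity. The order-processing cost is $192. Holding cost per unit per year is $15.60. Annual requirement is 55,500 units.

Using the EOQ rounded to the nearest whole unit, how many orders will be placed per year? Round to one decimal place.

Q* = √(2·D·S / H) = √(2·55,500·192 / 15.6) = √1,366,153.8 ≈ 1,168.83 → Q = 1,169
Orders per year = D/Q = 55,500 / 1,169 = 47.476

47.5 orders per year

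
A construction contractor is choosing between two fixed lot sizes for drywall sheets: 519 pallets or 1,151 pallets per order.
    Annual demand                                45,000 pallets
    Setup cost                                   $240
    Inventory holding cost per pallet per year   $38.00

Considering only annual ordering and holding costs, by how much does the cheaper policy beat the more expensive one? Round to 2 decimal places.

$581.90

TC(Q) = (D/Q)S + (Q/2)H
TC(519) = (45,000/519)×240 + (519/2)×38 = $30,670.25
TC(1,151) = (45,000/1,151)×240 + (1,151/2)×38 = $31,252.15
|ΔTC| = |$30,670.25 − $31,252.15| = $581.90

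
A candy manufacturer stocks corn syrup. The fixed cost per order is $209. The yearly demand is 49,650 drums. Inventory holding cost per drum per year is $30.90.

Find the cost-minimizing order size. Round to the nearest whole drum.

Q* = √(2·D·S / H) = √(2·49,650·209 / 30.9) = √671,640.8 ≈ 819.54

820 drums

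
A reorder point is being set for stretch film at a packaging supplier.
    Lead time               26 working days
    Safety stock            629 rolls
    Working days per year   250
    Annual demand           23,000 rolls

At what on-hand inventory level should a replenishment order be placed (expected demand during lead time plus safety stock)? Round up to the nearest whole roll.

Daily demand d = 23,000 / 250 = 92.000 rolls/day
Demand during lead time = 92.000 × 26 = 2,392.00
Reorder point = 2,392.00 + 629 = 3,021.00 → round up

3,021 rolls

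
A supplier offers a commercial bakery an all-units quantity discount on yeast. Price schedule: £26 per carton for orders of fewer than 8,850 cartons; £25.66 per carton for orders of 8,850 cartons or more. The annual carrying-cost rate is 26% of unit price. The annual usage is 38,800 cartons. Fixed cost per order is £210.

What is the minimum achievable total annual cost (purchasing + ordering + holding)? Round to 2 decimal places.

£1,019,295.76

H₁ = 26%×£26 = £6.7600;  H₂ = 26%×£25.66 = £6.6716
EOQ₁ = √(2×38,800×210/6.7600) = 1,552.63  (< 8,850, feasible at tier 1)
EOQ₂ = √(2×38,800×210/6.6716) = 1,562.88  (< 8,850 → use Q = 8,850 at tier-2 price)
TC(tier 1 (EOQ₁), Q≈1,552.6) = £1,019,295.76
TC(tier 2, Q≈8,850.0) = £1,026,050.51
Minimum at tier 1 (EOQ₁): £1,019,295.76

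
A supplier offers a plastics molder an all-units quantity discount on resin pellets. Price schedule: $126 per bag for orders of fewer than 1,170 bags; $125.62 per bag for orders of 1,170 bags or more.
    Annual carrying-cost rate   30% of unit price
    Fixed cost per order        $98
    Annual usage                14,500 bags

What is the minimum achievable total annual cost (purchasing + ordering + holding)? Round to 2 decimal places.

H₁ = 30%×$126 = $37.8000;  H₂ = 30%×$125.62 = $37.6860
EOQ₁ = √(2×14,500×98/37.8000) = 274.20  (< 1,170, feasible at tier 1)
EOQ₂ = √(2×14,500×98/37.6860) = 274.61  (< 1,170 → use Q = 1,170 at tier-2 price)
TC(tier 1 (EOQ₁), Q≈274.2) = $1,837,364.73
TC(tier 2, Q≈1,170.0) = $1,844,750.84
Minimum at tier 1 (EOQ₁): $1,837,364.73

$1,837,364.73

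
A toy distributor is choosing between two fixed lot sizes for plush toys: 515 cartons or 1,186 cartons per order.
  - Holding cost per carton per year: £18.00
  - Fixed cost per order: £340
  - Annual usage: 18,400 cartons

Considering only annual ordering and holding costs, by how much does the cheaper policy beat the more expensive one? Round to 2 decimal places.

£833.70

For each Q, cost = (D/Q)·S + (Q/2)·H.
TC(515) = (18,400/515)×340 + (515/2)×18 = £16,782.57
TC(1,186) = (18,400/1,186)×340 + (1,186/2)×18 = £15,948.87
|ΔTC| = |£16,782.57 − £15,948.87| = £833.70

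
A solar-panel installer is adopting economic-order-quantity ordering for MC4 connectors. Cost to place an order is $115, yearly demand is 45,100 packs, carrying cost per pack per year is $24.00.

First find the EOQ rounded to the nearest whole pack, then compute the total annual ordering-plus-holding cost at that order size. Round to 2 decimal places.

2DS/H = 2·45,100·115/24 = 432,208.33
EOQ = √432,208.33 ≈ 657.43 → Q = 657 packs
Ordering: D/Q × S = 45,100/657 × $115 = $7,894.22
Holding:  Q/2 × H = 657/2 × $24 = $7,884.00
Total = $7,894.22 + $7,884.00 = $15,778.22

$15,778.22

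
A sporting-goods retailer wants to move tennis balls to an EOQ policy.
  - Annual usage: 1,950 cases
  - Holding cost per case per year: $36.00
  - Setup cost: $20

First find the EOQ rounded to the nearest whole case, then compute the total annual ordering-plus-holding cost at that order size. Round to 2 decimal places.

Q* = √(2·D·S / H) = √(2·1,950·20 / 36) = √2,166.7 ≈ 46.55 → Q = 47 cases
Ordering: D/Q × S = 1,950/47 × $20 = $829.79
Holding:  Q/2 × H = 47/2 × $36 = $846.00
Total = $829.79 + $846.00 = $1,675.79

$1,675.79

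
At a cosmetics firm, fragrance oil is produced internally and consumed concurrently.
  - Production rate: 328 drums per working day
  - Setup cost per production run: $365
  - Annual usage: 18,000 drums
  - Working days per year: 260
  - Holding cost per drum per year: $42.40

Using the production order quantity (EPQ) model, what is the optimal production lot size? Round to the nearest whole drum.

627 drums

Daily demand d = 18,000/260 = 69.231; p = 328; 1 − d/p = 0.78893
EPQ = √(2DS / (H(1 − d/p)))
    = √(2 × 18,000 × 365 / (42.4 × 0.78893)) ≈ 626.75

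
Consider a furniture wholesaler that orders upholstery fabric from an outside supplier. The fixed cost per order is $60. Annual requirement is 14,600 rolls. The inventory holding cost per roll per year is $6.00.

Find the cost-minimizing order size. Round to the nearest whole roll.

540 rolls

2DS/H = 2·14,600·60/6 = 292,000.00
EOQ = √292,000.00 ≈ 540.37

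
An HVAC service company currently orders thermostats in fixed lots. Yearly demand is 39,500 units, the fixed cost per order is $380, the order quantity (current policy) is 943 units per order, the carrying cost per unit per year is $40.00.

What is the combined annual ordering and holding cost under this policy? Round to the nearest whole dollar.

$34,777

Orders/yr = 39,500/943 = 41.888; ordering cost = 41.888 × $380 = $15,917.29
Average inventory = 943/2 = 471.5; holding cost = 471.5 × $40 = $18,860.00
Total = $15,917.29 + $18,860.00 = $34,777.29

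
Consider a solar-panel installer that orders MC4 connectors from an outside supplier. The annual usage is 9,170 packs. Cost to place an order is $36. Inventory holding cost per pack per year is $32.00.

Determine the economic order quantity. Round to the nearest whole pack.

144 packs

Optimal lot size Q* = (2 × 9,170 × $36 / $32)^½ ≈ 143.64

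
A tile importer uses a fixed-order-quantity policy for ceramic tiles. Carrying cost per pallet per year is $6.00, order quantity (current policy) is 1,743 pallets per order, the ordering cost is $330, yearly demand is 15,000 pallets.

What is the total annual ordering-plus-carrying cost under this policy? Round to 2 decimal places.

Ordering: D/Q × S = 15,000/1,743 × $330 = $2,839.93
Holding:  Q/2 × H = 1,743/2 × $6 = $5,229.00
Total = $2,839.93 + $5,229.00 = $8,068.93

$8,068.93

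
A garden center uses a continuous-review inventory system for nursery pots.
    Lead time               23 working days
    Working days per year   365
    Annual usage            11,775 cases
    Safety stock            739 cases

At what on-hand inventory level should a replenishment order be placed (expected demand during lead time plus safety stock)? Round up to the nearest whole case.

1,481 cases

Daily demand d = 11,775 / 365 = 32.260 cases/day
Demand during lead time = 32.260 × 23 = 741.99
Reorder point = 741.99 + 739 = 1,480.99 → round up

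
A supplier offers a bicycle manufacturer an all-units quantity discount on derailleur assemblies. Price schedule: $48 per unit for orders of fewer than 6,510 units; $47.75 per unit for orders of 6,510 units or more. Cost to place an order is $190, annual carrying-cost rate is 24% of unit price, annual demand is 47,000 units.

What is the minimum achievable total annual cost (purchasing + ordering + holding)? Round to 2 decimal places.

H₁ = 24%×$48 = $11.5200;  H₂ = 24%×$47.75 = $11.4600
EOQ₁ = √(2×47,000×190/11.5200) = 1,245.13  (< 6,510, feasible at tier 1)
EOQ₂ = √(2×47,000×190/11.4600) = 1,248.38  (< 6,510 → use Q = 6,510 at tier-2 price)
TC(tier 1 (EOQ₁), Q≈1,245.1) = $2,270,343.89
TC(tier 2, Q≈6,510.0) = $2,282,924.04
Minimum at tier 1 (EOQ₁): $2,270,343.89

$2,270,343.89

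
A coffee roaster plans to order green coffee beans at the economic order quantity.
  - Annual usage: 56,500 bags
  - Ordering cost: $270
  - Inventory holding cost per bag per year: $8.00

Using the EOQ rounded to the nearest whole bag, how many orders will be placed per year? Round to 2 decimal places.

28.93 orders per year

Optimal lot size Q* = (2 × 56,500 × $270 / $8)^½ ≈ 1,952.88 → Q = 1,953
Orders per year = D/Q = 56,500 / 1,953 = 28.930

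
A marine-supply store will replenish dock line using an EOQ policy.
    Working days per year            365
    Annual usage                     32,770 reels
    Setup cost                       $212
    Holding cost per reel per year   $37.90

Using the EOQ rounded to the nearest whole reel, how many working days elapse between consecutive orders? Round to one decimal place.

6.7 days

Optimal lot size Q* = (2 × 32,770 × $212 / $37.9)^½ ≈ 605.48 → Q = 605 reels
T = Q/D × 365 days = 605/32,770 × 365 = 6.739 days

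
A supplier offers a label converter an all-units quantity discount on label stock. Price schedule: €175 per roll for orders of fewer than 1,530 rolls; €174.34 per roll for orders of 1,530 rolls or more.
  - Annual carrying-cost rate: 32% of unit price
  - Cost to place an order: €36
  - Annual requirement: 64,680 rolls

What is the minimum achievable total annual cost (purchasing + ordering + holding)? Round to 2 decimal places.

€11,320,511.51

H₁ = 32%×€175 = €56.0000;  H₂ = 32%×€174.34 = €55.7888
EOQ₁ = √(2×64,680×36/56.0000) = 288.37  (< 1,530, feasible at tier 1)
EOQ₂ = √(2×64,680×36/55.7888) = 288.92  (< 1,530 → use Q = 1,530 at tier-2 price)
TC(tier 1 (EOQ₁), Q≈288.4) = €11,335,148.99
TC(tier 2, Q≈1,530.0) = €11,320,511.51
Minimum at tier 2: €11,320,511.51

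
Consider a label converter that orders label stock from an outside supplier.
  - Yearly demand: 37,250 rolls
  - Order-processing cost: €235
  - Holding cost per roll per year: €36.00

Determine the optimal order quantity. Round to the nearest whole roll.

EOQ = √(2DS/H) = √(2 × 37,250 × 235 / 36)
    = √(486,319.44) ≈ 697.37

697 rolls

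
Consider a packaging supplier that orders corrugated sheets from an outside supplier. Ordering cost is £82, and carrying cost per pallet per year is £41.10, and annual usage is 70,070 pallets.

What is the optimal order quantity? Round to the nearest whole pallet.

2DS/H = 2·70,070·82/41.1 = 279,598.05
EOQ = √279,598.05 ≈ 528.77

529 pallets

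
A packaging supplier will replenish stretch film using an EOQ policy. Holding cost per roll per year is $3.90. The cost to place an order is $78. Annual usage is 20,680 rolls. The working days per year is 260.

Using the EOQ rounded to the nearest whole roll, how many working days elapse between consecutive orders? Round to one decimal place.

11.4 days

Optimal lot size Q* = (2 × 20,680 × $78 / $3.9)^½ ≈ 909.51 → Q = 910 rolls
Cycle time = (working days × Q)/D = (260 × 910) / 20,680 = 11.441 days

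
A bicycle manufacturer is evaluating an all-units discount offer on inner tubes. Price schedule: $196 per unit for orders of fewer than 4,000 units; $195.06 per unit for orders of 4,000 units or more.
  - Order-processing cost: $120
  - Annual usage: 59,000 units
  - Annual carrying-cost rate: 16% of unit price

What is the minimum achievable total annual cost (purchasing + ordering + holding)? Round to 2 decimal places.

$11,572,729.20

H₁ = 16%×$196 = $31.3600;  H₂ = 16%×$195.06 = $31.2096
EOQ₁ = √(2×59,000×120/31.3600) = 671.96  (< 4,000, feasible at tier 1)
EOQ₂ = √(2×59,000×120/31.2096) = 673.58  (< 4,000 → use Q = 4,000 at tier-2 price)
TC(tier 1 (EOQ₁), Q≈672.0) = $11,585,072.67
TC(tier 2, Q≈4,000.0) = $11,572,729.20
Minimum at tier 2: $11,572,729.20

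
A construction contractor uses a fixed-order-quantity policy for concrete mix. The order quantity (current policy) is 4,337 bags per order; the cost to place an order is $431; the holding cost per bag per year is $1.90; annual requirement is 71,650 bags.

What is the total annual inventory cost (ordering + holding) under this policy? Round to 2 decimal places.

Orders/yr = 71,650/4,337 = 16.521; ordering cost = 16.521 × $431 = $7,120.39
Average inventory = 4,337/2 = 2168.5; holding cost = 2168.5 × $1.9 = $4,120.15
Total = $7,120.39 + $4,120.15 = $11,240.54

$11,240.54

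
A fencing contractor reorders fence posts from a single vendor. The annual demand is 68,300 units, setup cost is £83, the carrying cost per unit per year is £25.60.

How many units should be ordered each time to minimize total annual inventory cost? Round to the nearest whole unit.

EOQ = √(2DS/H) = √(2 × 68,300 × 83 / 25.6)
    = √(442,882.81) ≈ 665.49

665 units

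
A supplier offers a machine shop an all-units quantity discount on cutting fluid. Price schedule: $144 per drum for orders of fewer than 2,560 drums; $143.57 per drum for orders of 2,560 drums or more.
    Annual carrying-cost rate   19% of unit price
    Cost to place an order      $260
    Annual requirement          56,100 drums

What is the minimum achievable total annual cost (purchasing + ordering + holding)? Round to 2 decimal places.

H₁ = 19%×$144 = $27.3600;  H₂ = 19%×$143.57 = $27.2783
EOQ₁ = √(2×56,100×260/27.3600) = 1,032.58  (< 2,560, feasible at tier 1)
EOQ₂ = √(2×56,100×260/27.2783) = 1,034.13  (< 2,560 → use Q = 2,560 at tier-2 price)
TC(tier 1 (EOQ₁), Q≈1,032.6) = $8,106,651.48
TC(tier 2, Q≈2,560.0) = $8,094,890.88
Minimum at tier 2: $8,094,890.88

$8,094,890.88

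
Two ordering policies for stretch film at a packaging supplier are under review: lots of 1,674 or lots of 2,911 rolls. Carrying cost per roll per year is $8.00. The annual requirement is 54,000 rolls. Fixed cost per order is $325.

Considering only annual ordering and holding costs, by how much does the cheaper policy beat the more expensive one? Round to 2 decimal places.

$492.99

Annual cost at Q: ordering D·S/Q plus holding Q·H/2.
TC(1,674) = (54,000/1,674)×325 + (1,674/2)×8 = $17,179.87
TC(2,911) = (54,000/2,911)×325 + (2,911/2)×8 = $17,672.86
Lots of 1,674 are cheaper by $492.99.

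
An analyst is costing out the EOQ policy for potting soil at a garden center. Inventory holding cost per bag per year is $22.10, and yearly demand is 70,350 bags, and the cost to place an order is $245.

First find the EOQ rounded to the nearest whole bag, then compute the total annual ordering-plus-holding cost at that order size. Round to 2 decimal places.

$27,601.09

Optimal lot size Q* = (2 × 70,350 × $245 / $22.1)^½ ≈ 1,248.92 → Q = 1,249 bags
Orders/yr = 70,350/1,249 = 56.325; ordering cost = 56.325 × $245 = $13,799.64
Average inventory = 1,249/2 = 624.5; holding cost = 624.5 × $22.1 = $13,801.45
Total = $13,799.64 + $13,801.45 = $27,601.09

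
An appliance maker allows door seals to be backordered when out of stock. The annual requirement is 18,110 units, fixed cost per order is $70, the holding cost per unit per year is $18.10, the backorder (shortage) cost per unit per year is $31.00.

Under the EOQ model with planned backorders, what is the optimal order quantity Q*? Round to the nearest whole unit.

471 units

Q* = √(2DS/H) · √((H + b)/b)
   = √(2 × 18,110 × 70 / 18.1) · √((18.1 + 31) / 31)
   = 374.269 × 1.2585 ≈ 471.02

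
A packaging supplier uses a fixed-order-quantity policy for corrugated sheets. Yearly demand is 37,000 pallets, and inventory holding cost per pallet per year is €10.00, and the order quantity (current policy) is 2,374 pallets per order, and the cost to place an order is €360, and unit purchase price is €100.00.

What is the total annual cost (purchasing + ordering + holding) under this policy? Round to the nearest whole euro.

€3,717,481

Annual ordering cost = (D/Q)·S = (37,000/2,374) × 360 = €5,610.78
Annual holding cost  = (Q/2)·H = (2,374/2) × 10 = €11,870.00
Purchase cost = D·C = 37,000 × 100 = €3,700,000.00
Total = €5,610.78 + €11,870.00 + €3,700,000.00 = €3,717,480.78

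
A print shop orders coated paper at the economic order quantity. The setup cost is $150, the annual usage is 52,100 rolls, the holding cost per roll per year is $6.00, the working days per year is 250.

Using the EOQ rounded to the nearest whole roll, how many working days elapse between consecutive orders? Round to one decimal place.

Optimal lot size Q* = (2 × 52,100 × $150 / $6)^½ ≈ 1,614.00 → Q = 1,614 rolls
T = Q/D × 250 days = 1,614/52,100 × 250 = 7.745 days

7.7 days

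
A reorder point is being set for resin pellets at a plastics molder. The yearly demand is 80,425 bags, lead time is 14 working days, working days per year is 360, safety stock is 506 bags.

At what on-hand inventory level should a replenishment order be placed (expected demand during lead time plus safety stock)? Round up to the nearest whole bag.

Daily demand d = 80,425 / 360 = 223.403 bags/day
Demand during lead time = 223.403 × 14 = 3,127.64
Reorder point = 3,127.64 + 506 = 3,633.64 → round up

3,634 bags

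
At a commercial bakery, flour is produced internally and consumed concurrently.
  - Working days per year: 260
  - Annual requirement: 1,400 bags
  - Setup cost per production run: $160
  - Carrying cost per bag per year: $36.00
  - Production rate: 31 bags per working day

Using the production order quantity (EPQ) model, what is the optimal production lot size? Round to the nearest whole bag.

123 bags

d = 1,400/260 = 5.3846 bags/day;  effective holding cost H(1 − d/p) = 36·(1 − 5.3846/31) = 29.74690
Q* = √(2DS / H_eff) = √(2·1,400·160 / 29.74690) ≈ 122.72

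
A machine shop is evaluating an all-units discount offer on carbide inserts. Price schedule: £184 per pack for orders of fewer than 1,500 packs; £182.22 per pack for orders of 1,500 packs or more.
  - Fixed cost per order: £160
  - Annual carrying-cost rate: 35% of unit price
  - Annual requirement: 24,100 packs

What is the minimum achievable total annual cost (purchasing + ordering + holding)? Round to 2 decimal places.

£4,441,905.42

H₁ = 35%×£184 = £64.4000;  H₂ = 35%×£182.22 = £63.7770
EOQ₁ = √(2×24,100×160/64.4000) = 346.05  (< 1,500, feasible at tier 1)
EOQ₂ = √(2×24,100×160/63.7770) = 347.74  (< 1,500 → use Q = 1,500 at tier-2 price)
TC(tier 1 (EOQ₁), Q≈346.1) = £4,456,685.71
TC(tier 2, Q≈1,500.0) = £4,441,905.42
Minimum at tier 2: £4,441,905.42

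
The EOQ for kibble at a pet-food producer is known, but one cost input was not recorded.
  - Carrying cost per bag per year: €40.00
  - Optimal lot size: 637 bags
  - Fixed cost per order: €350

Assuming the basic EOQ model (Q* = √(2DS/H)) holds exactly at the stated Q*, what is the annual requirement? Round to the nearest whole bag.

EOQ relation: Q² = 2DS/H, so rearrange for the unknown.
D = Q²H / (2S) = 637² × 40 / (2 × 350) = 23,186.80

23,187 bags per year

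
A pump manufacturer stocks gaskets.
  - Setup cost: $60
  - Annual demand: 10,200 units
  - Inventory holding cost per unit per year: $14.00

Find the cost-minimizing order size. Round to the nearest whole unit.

Q* = √(2·D·S / H) = √(2·10,200·60 / 14) = √87,428.6 ≈ 295.68

296 units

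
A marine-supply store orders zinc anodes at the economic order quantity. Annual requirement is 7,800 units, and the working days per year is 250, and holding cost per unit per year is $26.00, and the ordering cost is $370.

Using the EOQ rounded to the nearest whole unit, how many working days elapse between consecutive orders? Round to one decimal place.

15.1 days

Optimal lot size Q* = (2 × 7,800 × $370 / $26)^½ ≈ 471.17 → Q = 471 units
Days between orders = 250 / (D/Q) = 250 / 16.561 ≈ 15.096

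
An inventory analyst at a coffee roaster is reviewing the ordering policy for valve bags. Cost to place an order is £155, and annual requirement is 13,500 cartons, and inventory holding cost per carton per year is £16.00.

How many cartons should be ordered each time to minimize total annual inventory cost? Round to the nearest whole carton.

EOQ = √(2DS/H) = √(2 × 13,500 × 155 / 16)
    = √(261,562.50) ≈ 511.43

511 cartons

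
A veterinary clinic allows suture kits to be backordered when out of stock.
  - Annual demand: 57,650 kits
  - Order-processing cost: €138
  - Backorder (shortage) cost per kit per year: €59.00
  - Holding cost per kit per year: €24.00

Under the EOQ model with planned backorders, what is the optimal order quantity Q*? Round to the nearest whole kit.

966 kits

Basic EOQ = √(2·57,650·138/24) = 814.233
Backorder adjustment √((H+b)/b) = √((24+59)/59) = 1.1861
Q* = 814.233 × 1.1861 ≈ 965.74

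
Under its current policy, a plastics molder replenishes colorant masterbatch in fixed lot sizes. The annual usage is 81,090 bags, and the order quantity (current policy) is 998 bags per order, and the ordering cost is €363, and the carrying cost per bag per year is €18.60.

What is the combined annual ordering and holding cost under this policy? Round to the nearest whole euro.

Ordering: D/Q × S = 81,090/998 × €363 = €29,494.66
Holding:  Q/2 × H = 998/2 × €18.6 = €9,281.40
Total = €29,494.66 + €9,281.40 = €38,776.06

€38,776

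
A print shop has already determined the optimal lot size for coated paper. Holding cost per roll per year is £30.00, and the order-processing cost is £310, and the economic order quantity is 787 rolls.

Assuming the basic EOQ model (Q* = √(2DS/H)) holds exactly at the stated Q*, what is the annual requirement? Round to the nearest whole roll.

EOQ relation: Q² = 2DS/H, so rearrange for the unknown.
D = Q²H / (2S) = 787² × 30 / (2 × 310) = 29,969.47

29,969 rolls per year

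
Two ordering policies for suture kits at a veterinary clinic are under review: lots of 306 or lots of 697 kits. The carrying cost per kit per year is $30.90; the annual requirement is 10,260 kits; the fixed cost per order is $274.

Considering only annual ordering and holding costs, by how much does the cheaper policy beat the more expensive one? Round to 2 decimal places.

TC(Q) = (D/Q)S + (Q/2)H
TC(306) = (10,260/306)×274 + (306/2)×30.9 = $13,914.76
TC(697) = (10,260/697)×274 + (697/2)×30.9 = $14,801.99
|ΔTC| = |$13,914.76 − $14,801.99| = $887.23

$887.23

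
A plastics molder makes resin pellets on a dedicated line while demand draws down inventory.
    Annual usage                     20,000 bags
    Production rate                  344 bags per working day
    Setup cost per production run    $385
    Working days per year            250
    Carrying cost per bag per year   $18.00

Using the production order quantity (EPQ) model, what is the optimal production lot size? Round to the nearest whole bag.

d = 20,000/250 = 80.0000 bags/day;  effective holding cost H(1 − d/p) = 18·(1 − 80.0000/344) = 13.81395
Q* = √(2DS / H_eff) = √(2·20,000·385 / 13.81395) ≈ 1,055.85

1,056 bags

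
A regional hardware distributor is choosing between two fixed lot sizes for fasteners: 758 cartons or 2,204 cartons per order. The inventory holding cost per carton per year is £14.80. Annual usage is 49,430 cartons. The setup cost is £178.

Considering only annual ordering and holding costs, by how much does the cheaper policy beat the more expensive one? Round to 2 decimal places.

TC(Q) = (D/Q)S + (Q/2)H
TC(758) = (49,430/758)×178 + (758/2)×14.8 = £17,216.77
TC(2,204) = (49,430/2,204)×178 + (2,204/2)×14.8 = £20,301.68
|ΔTC| = |£17,216.77 − £20,301.68| = £3,084.91

£3,084.91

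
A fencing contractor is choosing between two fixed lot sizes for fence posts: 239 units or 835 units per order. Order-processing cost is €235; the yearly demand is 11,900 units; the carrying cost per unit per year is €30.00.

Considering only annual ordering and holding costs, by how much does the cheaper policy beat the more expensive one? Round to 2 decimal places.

€588.26

TC(Q) = (D/Q)S + (Q/2)H
TC(239) = (11,900/239)×235 + (239/2)×30 = €15,285.84
TC(835) = (11,900/835)×235 + (835/2)×30 = €15,874.10
|ΔTC| = |€15,285.84 − €15,874.10| = €588.26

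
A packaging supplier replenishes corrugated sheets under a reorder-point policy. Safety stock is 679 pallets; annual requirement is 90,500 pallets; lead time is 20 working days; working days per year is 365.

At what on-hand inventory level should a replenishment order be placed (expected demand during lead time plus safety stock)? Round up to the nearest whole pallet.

5,638 pallets

Daily demand d = 90,500 / 365 = 247.945 pallets/day
Demand during lead time = 247.945 × 20 = 4,958.90
Reorder point = 4,958.90 + 679 = 5,637.90 → round up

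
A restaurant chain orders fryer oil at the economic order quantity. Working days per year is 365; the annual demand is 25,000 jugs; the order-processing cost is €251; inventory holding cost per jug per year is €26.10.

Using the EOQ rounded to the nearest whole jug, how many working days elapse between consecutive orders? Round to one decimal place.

10.1 days

Q* = √(2·D·S / H) = √(2·25,000·251 / 26.1) = √480,842.9 ≈ 693.43 → Q = 693 jugs
Cycle time = (working days × Q)/D = (365 × 693) / 25,000 = 10.118 days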